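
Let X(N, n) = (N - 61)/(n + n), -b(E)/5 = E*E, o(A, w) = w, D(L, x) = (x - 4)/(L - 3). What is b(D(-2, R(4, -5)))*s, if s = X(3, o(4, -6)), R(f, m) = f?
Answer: 0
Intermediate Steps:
D(L, x) = (-4 + x)/(-3 + L)
b(E) = -5*E² (b(E) = -5*E*E = -5*E²)
X(N, n) = (-61 + N)/(2*n) (X(N, n) = (-61 + N)/((2*n)) = (-61 + N)*(1/(2*n)) = (-61 + N)/(2*n))
s = 29/6 (s = (½)*(-61 + 3)/(-6) = (½)*(-⅙)*(-58) = 29/6 ≈ 4.8333)
b(D(-2, R(4, -5)))*s = -5*(-4 + 4)²/(-3 - 2)²*(29/6) = -5*(0/(-5))²*(29/6) = -5*(-⅕*0)²*(29/6) = -5*0²*(29/6) = -5*0*(29/6) = 0*(29/6) = 0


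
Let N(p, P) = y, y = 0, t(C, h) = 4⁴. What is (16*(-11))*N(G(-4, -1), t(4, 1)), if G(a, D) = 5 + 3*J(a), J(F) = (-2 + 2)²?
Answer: 0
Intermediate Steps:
J(F) = 0 (J(F) = 0² = 0)
G(a, D) = 5 (G(a, D) = 5 + 3*0 = 5 + 0 = 5)
t(C, h) = 256
N(p, P) = 0
(16*(-11))*N(G(-4, -1), t(4, 1)) = (16*(-11))*0 = -176*0 = 0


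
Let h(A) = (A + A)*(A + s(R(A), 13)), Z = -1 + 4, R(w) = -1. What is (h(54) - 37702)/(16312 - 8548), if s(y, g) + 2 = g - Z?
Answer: -15503/3882 ≈ -3.9936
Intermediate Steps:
Z = 3
s(y, g) = -5 + g (s(y, g) = -2 + (g - 1*3) = -2 + (g - 3) = -2 + (-3 + g) = -5 + g)
h(A) = 2*A*(8 + A) (h(A) = (A + A)*(A + (-5 + 13)) = (2*A)*(A + 8) = (2*A)*(8 + A) = 2*A*(8 + A))
(h(54) - 37702)/(16312 - 8548) = (2*54*(8 + 54) - 37702)/(16312 - 8548) = (2*54*62 - 37702)/7764 = (6696 - 37702)*(1/7764) = -31006*1/7764 = -15503/3882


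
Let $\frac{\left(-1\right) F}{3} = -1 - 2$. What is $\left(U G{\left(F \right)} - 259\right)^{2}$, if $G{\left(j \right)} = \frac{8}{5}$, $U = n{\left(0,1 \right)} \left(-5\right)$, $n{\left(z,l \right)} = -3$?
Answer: $55225$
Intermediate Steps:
$F = 9$ ($F = - 3 \left(-1 - 2\right) = \left(-3\right) \left(-3\right) = 9$)
$U = 15$ ($U = \left(-3\right) \left(-5\right) = 15$)
$G{\left(j \right)} = \frac{8}{5}$ ($G{\left(j \right)} = 8 \cdot \frac{1}{5} = \frac{8}{5}$)
$\left(U G{\left(F \right)} - 259\right)^{2} = \left(15 \cdot \frac{8}{5} - 259\right)^{2} = \left(24 - 259\right)^{2} = \left(-235\right)^{2} = 55225$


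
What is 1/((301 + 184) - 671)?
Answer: -1/186 ≈ -0.0053763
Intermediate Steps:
1/((301 + 184) - 671) = 1/(485 - 671) = 1/(-186) = -1/186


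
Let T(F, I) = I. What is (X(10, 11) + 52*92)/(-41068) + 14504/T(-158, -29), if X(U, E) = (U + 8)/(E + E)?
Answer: -6553679349/13100692 ≈ -500.25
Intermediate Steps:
X(U, E) = (8 + U)/(2*E) (X(U, E) = (8 + U)/((2*E)) = (8 + U)*(1/(2*E)) = (8 + U)/(2*E))
(X(10, 11) + 52*92)/(-41068) + 14504/T(-158, -29) = ((1/2)*(8 + 10)/11 + 52*92)/(-41068) + 14504/(-29) = ((1/2)*(1/11)*18 + 4784)*(-1/41068) + 14504*(-1/29) = (9/11 + 4784)*(-1/41068) - 14504/29 = (52633/11)*(-1/41068) - 14504/29 = -52633/451748 - 14504/29 = -6553679349/13100692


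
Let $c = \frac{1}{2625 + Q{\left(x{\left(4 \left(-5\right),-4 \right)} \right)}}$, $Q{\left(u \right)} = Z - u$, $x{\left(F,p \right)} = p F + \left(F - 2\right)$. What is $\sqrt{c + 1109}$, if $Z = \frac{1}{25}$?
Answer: $\frac{\sqrt{285467719299}}{16044} \approx 33.302$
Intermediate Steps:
$Z = \frac{1}{25} \approx 0.04$
$x{\left(F,p \right)} = -2 + F + F p$ ($x{\left(F,p \right)} = F p + \left(-2 + F\right) = -2 + F + F p$)
$Q{\left(u \right)} = \frac{1}{25} - u$
$c = \frac{25}{64176}$ ($c = \frac{1}{2625 - \left(- \frac{51}{25} - 20 + 4 \left(-5\right) \left(-4\right)\right)} = \frac{1}{2625 + \left(\frac{1}{25} - \left(-2 - 20 - -80\right)\right)} = \frac{1}{2625 + \left(\frac{1}{25} - \left(-2 - 20 + 80\right)\right)} = \frac{1}{2625 + \left(\frac{1}{25} - 58\right)} = \frac{1}{2625 - \frac{1449}{25}} = \frac{1}{\frac{64176}{25}} = \frac{25}{64176} \approx 0.00038955$)
$\sqrt{c + 1109} = \sqrt{\frac{25}{64176} + 1109} = \sqrt{\frac{71171209}{64176}} = \frac{\sqrt{285467719299}}{16044}$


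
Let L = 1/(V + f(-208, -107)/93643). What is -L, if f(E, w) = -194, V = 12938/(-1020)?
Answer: 47757930/605875507 ≈ 0.078825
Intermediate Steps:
V = -6469/510 (V = 12938*(-1/1020) = -6469/510 ≈ -12.684)
L = -47757930/605875507 (L = 1/(-6469/510 - 194/93643) = 1/(-605875507/47757930) = -47757930/605875507 ≈ -0.078825)
-L = -1*(-47757930/605875507) = 47757930/605875507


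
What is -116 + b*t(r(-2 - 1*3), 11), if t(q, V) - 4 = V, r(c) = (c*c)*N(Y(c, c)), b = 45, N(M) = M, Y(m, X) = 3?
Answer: 559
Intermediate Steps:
r(c) = 3*c**2 (r(c) = (c*c)*3 = c**2*3 = 3*c**2)
t(q, V) = 4 + V
-116 + b*t(r(-2 - 1*3), 11) = -116 + 45*(4 + 11) = -116 + 45*15 = -116 + 675 = 559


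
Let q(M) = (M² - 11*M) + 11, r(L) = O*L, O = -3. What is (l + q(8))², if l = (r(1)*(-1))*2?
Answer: 49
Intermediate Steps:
r(L) = -3*L
q(M) = 11 + M² - 11*M
l = 6 (l = (-3*1*(-1))*2 = -3*(-1)*2 = 3*2 = 6)
(l + q(8))² = (6 + (11 + 8² - 11*8))² = (6 + (11 + 64 - 88))² = (6 - 13)² = (-7)² = 49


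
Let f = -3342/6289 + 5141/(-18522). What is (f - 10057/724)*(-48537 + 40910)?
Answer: 4727643170884933/42167518596 ≈ 1.1212e+5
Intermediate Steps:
f = -94232273/116484858 (f = -3342*1/6289 + 5141*(-1/18522) = -3342/6289 - 5141/18522 = -94232273/116484858 ≈ -0.80897)
(f - 10057/724)*(-48537 + 40910) = (-94232273/116484858 - 10057/724)*(-48537 + 40910) = (-94232273/116484858 - 10057*1/724)*(-7627) = (-94232273/116484858 - 10057/724)*(-7627) = -619856191279/42167518596*(-7627) = 4727643170884933/42167518596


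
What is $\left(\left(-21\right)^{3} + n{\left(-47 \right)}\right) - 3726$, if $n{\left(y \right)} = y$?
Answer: $-13034$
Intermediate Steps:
$\left(\left(-21\right)^{3} + n{\left(-47 \right)}\right) - 3726 = \left(\left(-21\right)^{3} - 47\right) - 3726 = \left(-9261 - 47\right) - 3726 = -9308 - 3726 = -13034$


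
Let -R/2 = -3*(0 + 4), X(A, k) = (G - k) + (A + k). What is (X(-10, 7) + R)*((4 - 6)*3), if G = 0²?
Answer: -84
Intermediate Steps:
G = 0
X(A, k) = A (X(A, k) = (0 - k) + (A + k) = -k + (A + k) = A)
R = 24 (R = -(-6)*(0 + 4) = -(-6)*4 = -2*(-12) = 24)
(X(-10, 7) + R)*((4 - 6)*3) = (-10 + 24)*((4 - 6)*3) = 14*(-2*3) = 14*(-6) = -84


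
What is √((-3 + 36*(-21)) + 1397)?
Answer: √638 ≈ 25.259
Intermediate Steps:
√((-3 + 36*(-21)) + 1397) = √((-3 - 756) + 1397) = √(-759 + 1397) = √638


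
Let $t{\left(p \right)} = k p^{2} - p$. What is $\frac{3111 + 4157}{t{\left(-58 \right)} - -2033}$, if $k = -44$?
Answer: $- \frac{7268}{145925} \approx -0.049806$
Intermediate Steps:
$t{\left(p \right)} = - p - 44 p^{2}$ ($t{\left(p \right)} = - 44 p^{2} - p = - p - 44 p^{2}$)
$\frac{3111 + 4157}{t{\left(-58 \right)} - -2033} = \frac{3111 + 4157}{\left(-1\right) \left(-58\right) \left(1 + 44 \left(-58\right)\right) - -2033} = \frac{7268}{\left(-1\right) \left(-58\right) \left(1 - 2552\right) + \left(-63 + 2096\right)} = \frac{7268}{\left(-1\right) \left(-58\right) \left(-2551\right) + 2033} = \frac{7268}{-147958 + 2033} = \frac{7268}{-145925} = 7268 \left(- \frac{1}{145925}\right) = - \frac{7268}{145925}$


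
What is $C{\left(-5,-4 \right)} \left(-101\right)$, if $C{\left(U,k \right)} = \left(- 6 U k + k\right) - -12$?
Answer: $11312$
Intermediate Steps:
$C{\left(U,k \right)} = 12 + k - 6 U k$ ($C{\left(U,k \right)} = \left(- 6 U k + k\right) + 12 = \left(k - 6 U k\right) + 12 = 12 + k - 6 U k$)
$C{\left(-5,-4 \right)} \left(-101\right) = \left(12 - 4 - \left(-30\right) \left(-4\right)\right) \left(-101\right) = \left(12 - 4 - 120\right) \left(-101\right) = \left(-112\right) \left(-101\right) = 11312$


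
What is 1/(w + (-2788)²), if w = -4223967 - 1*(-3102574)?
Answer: 1/6651551 ≈ 1.5034e-7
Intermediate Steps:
w = -1121393 (w = -4223967 + 3102574 = -1121393)
1/(w + (-2788)²) = 1/(-1121393 + (-2788)²) = 1/(-1121393 + 7772944) = 1/6651551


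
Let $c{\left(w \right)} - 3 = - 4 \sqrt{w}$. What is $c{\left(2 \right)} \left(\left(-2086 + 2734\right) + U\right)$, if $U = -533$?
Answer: $345 - 460 \sqrt{2} \approx -305.54$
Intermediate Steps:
$c{\left(w \right)} = 3 - 4 \sqrt{w}$
$c{\left(2 \right)} \left(\left(-2086 + 2734\right) + U\right) = \left(3 - 4 \sqrt{2}\right) \left(\left(-2086 + 2734\right) - 533\right) = \left(3 - 4 \sqrt{2}\right) \left(648 - 533\right) = \left(3 - 4 \sqrt{2}\right) 115 = 345 - 460 \sqrt{2}$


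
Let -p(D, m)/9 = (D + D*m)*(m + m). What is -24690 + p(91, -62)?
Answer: -6219606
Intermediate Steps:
p(D, m) = -18*m*(D + D*m) (p(D, m) = -9*(D + D*m)*(m + m) = -9*(D + D*m)*2*m = -18*m*(D + D*m))
-24690 + p(91, -62) = -24690 - 18*91*(-62)*(1 - 62) = -24690 - 18*91*(-62)*(-61) = -24690 - 6194916 = -6219606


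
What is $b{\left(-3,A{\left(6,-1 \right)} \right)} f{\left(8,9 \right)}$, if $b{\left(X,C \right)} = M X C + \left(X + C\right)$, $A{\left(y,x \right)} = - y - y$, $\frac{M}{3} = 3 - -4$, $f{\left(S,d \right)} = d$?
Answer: $6669$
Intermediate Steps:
$M = 21$ ($M = 3 \left(3 - -4\right) = 3 \left(3 + 4\right) = 3 \cdot 7 = 21$)
$A{\left(y,x \right)} = - 2 y$
$b{\left(X,C \right)} = C + X + 21 C X$ ($b{\left(X,C \right)} = 21 X C + \left(X + C\right) = 21 C X + \left(C + X\right) = C + X + 21 C X$)
$b{\left(-3,A{\left(6,-1 \right)} \right)} f{\left(8,9 \right)} = \left(\left(-2\right) 6 - 3 + 21 \left(\left(-2\right) 6\right) \left(-3\right)\right) 9 = \left(-12 - 3 + 21 \left(-12\right) \left(-3\right)\right) 9 = \left(-12 - 3 + 756\right) 9 = 741 \cdot 9 = 6669$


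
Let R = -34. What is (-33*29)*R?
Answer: 32538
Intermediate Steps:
(-33*29)*R = -33*29*(-34) = -957*(-34) = 32538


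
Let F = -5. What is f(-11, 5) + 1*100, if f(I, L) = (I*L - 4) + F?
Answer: 36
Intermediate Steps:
f(I, L) = -9 + I*L (f(I, L) = (I*L - 4) - 5 = (-4 + I*L) - 5 = -9 + I*L)
f(-11, 5) + 1*100 = (-9 - 11*5) + 1*100 = (-9 - 55) + 100 = -64 + 100 = 36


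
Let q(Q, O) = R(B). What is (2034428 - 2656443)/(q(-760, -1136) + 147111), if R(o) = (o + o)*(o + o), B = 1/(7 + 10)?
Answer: -179762335/42515083 ≈ -4.2282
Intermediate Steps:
B = 1/17 ≈ 0.058824
R(o) = 4*o**2 (R(o) = (2*o)*(2*o) = 4*o**2)
q(Q, O) = 4/289 (q(Q, O) = 4*(1/17)**2 = 4*(1/289) = 4/289)
(2034428 - 2656443)/(q(-760, -1136) + 147111) = (2034428 - 2656443)/(4/289 + 147111) = -622015/42515083/289 = -622015*289/42515083 = -179762335/42515083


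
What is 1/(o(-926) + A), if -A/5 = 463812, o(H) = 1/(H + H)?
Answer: -1852/4294899121 ≈ -4.3121e-7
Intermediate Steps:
o(H) = 1/(2*H)
A = -2319060 (A = -5*463812 = -2319060)
1/(o(-926) + A) = 1/((½)/(-926) - 2319060) = 1/((½)*(-1/926) - 2319060) = 1/(-1/1852 - 2319060) = 1/(-4294899121/1852) = -1852/4294899121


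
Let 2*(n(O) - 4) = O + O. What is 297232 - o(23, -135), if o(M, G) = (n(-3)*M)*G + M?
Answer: 300314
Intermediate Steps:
n(O) = 4 + O (n(O) = 4 + (O + O)/2 = 4 + (2*O)/2 = 4 + O)
o(M, G) = M + G*M (o(M, G) = ((4 - 3)*M)*G + M = (1*M)*G + M = M*G + M = G*M + M = M + G*M)
297232 - o(23, -135) = 297232 - 23*(1 - 135) = 297232 - 23*(-134) = 297232 - 1*(-3082) = 297232 + 3082 = 300314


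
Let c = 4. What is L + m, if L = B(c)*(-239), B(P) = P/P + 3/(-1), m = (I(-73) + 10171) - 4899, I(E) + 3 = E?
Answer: 5674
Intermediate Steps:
I(E) = -3 + E
m = 5196 (m = ((-3 - 73) + 10171) - 4899 = (-76 + 10171) - 4899 = 10095 - 4899 = 5196)
B(P) = -2 (B(P) = 1 + 3*(-1) = 1 - 3 = -2)
L = 478 (L = -2*(-239) = 478)
L + m = 478 + 5196 = 5674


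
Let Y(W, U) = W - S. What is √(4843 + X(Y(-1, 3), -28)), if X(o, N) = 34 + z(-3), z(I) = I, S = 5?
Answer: √4874 ≈ 69.814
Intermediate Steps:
Y(W, U) = -5 + W (Y(W, U) = W - 1*5 = W - 5 = -5 + W)
X(o, N) = 31 (X(o, N) = 34 - 3 = 31)
√(4843 + X(Y(-1, 3), -28)) = √(4843 + 31) = √4874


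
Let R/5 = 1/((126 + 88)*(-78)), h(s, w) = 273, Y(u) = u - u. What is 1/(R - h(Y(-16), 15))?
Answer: -16692/4556921 ≈ -0.0036630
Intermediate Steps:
Y(u) = 0
R = -5/16692 (R = 5/(((126 + 88)*(-78))) = 5/((214*(-78))) = 5/(-16692) = 5*(-1/16692) = -5/16692 ≈ -0.00029954)
1/(R - h(Y(-16), 15)) = 1/(-5/16692 - 1*273) = 1/(-5/16692 - 273) = 1/(-4556921/16692) = -16692/4556921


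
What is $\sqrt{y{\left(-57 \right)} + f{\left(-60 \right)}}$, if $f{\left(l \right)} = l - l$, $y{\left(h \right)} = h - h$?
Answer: $0$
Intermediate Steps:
$y{\left(h \right)} = 0$
$f{\left(l \right)} = 0$
$\sqrt{y{\left(-57 \right)} + f{\left(-60 \right)}} = \sqrt{0 + 0} = \sqrt{0} = 0$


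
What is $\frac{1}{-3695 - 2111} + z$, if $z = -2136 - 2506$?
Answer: $- \frac{26951453}{5806} \approx -4642.0$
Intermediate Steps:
$z = -4642$ ($z = -2136 - 2506 = -4642$)
$\frac{1}{-3695 - 2111} + z = \frac{1}{-3695 - 2111} - 4642 = \frac{1}{-5806} - 4642 = - \frac{1}{5806} - 4642 = - \frac{26951453}{5806}$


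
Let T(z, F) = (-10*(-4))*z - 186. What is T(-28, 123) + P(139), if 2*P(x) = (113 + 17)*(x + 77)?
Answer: 12734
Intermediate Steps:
T(z, F) = -186 + 40*z (T(z, F) = 40*z - 186 = -186 + 40*z)
P(x) = 5005 + 65*x (P(x) = ((113 + 17)*(x + 77))/2 = (130*(77 + x))/2 = (10010 + 130*x)/2 = 5005 + 65*x)
T(-28, 123) + P(139) = (-186 + 40*(-28)) + (5005 + 65*139) = (-186 - 1120) + (5005 + 9035) = -1306 + 14040 = 12734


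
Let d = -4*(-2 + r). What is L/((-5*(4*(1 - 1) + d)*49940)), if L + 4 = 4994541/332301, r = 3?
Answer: 1221779/110634079600 ≈ 1.1043e-5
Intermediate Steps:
d = -4 (d = -4*(-2 + 3) = -4*1 = -4)
L = 1221779/110767 (L = -4 + 4994541/332301 = -4 + 4994541*(1/332301) = -4 + 1664847/110767 = 1221779/110767 ≈ 11.030)
L/((-5*(4*(1 - 1) + d)*49940)) = 1221779/(110767*((-5*(4*(1 - 1) - 4)*49940))) = 1221779/(110767*((-5*(4*0 - 4)*49940))) = 1221779/(110767*((-5*(0 - 4)*49940))) = 1221779/(110767*((-5*(-4)*49940))) = 1221779/(110767*((20*49940))) = (1221779/110767)/998800 = (1221779/110767)*(1/998800) = 1221779/110634079600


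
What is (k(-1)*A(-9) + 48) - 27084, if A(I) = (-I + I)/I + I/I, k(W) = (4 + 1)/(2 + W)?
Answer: -27031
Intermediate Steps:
k(W) = 5/(2 + W)
A(I) = 1 (A(I) = 0/I + 1 = 0 + 1 = 1)
(k(-1)*A(-9) + 48) - 27084 = ((5/(2 - 1))*1 + 48) - 27084 = ((5/1)*1 + 48) - 27084 = ((5*1)*1 + 48) - 27084 = (5*1 + 48) - 27084 = (5 + 48) - 27084 = 53 - 27084 = -27031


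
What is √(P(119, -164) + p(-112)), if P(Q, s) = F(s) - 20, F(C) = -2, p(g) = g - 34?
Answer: 2*I*√42 ≈ 12.961*I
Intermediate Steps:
p(g) = -34 + g
P(Q, s) = -22 (P(Q, s) = -2 - 20 = -22)
√(P(119, -164) + p(-112)) = √(-22 + (-34 - 112)) = √(-22 - 146) = √(-168) = 2*I*√42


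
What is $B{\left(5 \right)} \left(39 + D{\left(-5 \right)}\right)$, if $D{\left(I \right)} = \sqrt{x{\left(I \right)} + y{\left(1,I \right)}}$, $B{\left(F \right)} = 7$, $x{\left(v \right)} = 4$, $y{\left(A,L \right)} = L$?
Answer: $273 + 7 i \approx 273.0 + 7.0 i$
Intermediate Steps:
$D{\left(I \right)} = \sqrt{4 + I}$
$B{\left(5 \right)} \left(39 + D{\left(-5 \right)}\right) = 7 \left(39 + \sqrt{4 - 5}\right) = 7 \left(39 + \sqrt{-1}\right) = 7 \left(39 + i\right) = 273 + 7 i$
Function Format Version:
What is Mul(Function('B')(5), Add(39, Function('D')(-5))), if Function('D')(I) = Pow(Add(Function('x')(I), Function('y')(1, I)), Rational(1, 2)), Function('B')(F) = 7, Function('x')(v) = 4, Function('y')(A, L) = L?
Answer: Add(273, Mul(7, I)) ≈ Add(273.00, Mul(7.0000, I))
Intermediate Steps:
Function('D')(I) = Pow(Add(4, I), Rational(1, 2))
Mul(Function('B')(5), Add(39, Function('D')(-5))) = Mul(7, Add(39, Pow(Add(4, -5), Rational(1, 2)))) = Mul(7, Add(39, Pow(-1, Rational(1, 2)))) = Mul(7, Add(39, I)) = Add(273, Mul(7, I))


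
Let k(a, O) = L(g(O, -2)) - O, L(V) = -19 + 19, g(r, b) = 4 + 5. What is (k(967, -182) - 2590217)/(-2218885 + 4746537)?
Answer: -2590035/2527652 ≈ -1.0247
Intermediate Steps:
g(r, b) = 9
L(V) = 0
k(a, O) = -O (k(a, O) = 0 - O = -O)
(k(967, -182) - 2590217)/(-2218885 + 4746537) = (-1*(-182) - 2590217)/(-2218885 + 4746537) = (182 - 2590217)/2527652 = -2590035*1/2527652 = -2590035/2527652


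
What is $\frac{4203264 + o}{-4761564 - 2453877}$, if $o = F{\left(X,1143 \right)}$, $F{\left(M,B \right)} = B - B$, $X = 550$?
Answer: $- \frac{1401088}{2405147} \approx -0.58254$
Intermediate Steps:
$F{\left(M,B \right)} = 0$
$o = 0$
$\frac{4203264 + o}{-4761564 - 2453877} = \frac{4203264 + 0}{-4761564 - 2453877} = \frac{4203264}{-7215441} = 4203264 \left(- \frac{1}{7215441}\right) = - \frac{1401088}{2405147}$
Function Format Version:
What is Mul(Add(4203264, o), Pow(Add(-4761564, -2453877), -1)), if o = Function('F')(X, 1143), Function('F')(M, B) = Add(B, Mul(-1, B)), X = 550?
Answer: Rational(-1401088, 2405147) ≈ -0.58254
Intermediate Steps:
Function('F')(M, B) = 0
o = 0
Mul(Add(4203264, o), Pow(Add(-4761564, -2453877), -1)) = Mul(Add(4203264, 0), Pow(Add(-4761564, -2453877), -1)) = Mul(4203264, Pow(-7215441, -1)) = Mul(4203264, Rational(-1, 7215441)) = Rational(-1401088, 2405147)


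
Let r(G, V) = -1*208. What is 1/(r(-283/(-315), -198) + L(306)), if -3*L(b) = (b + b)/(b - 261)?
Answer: -15/3188 ≈ -0.0047051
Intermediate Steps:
L(b) = -2*b/(3*(-261 + b)) (L(b) = -(b + b)/(3*(b - 261)) = -2*b/(3*(-261 + b)))
r(G, V) = -208
1/(r(-283/(-315), -198) + L(306)) = 1/(-208 - 2*306/(-783 + 3*306)) = 1/(-208 - 2*306/(-783 + 918)) = 1/(-208 - 2*306/135) = 1/(-208 - 2*306*1/135) = 1/(-208 - 68/15) = 1/(-3188/15) = -15/3188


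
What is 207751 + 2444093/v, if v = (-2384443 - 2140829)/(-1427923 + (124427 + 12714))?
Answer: 2047460516999/2262636 ≈ 9.0490e+5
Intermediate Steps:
v = 2262636/645391 (v = -4525272/(-1427923 + 137141) = -4525272/(-1290782) = -4525272*(-1/1290782) = 2262636/645391 ≈ 3.5058)
207751 + 2444093/v = 207751 + 2444093/(2262636/645391) = 207751 + 2444093*(645391/2262636) = 207751 + 1577395625363/2262636 = 2047460516999/2262636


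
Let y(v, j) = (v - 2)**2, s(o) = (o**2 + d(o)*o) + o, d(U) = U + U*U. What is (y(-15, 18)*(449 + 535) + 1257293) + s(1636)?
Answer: 4385643753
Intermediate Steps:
d(U) = U + U**2
s(o) = o + o**2 + o**2*(1 + o) (s(o) = (o**2 + (o*(1 + o))*o) + o = (o**2 + o**2*(1 + o)) + o = o + o**2 + o**2*(1 + o))
y(v, j) = (-2 + v)**2
(y(-15, 18)*(449 + 535) + 1257293) + s(1636) = ((-2 - 15)**2*(449 + 535) + 1257293) + 1636*(1 + 1636 + 1636*(1 + 1636)) = ((-17)**2*984 + 1257293) + 1636*(1 + 1636 + 1636*1637) = (289*984 + 1257293) + 1636*(1 + 1636 + 2678132) = (284376 + 1257293) + 1636*2679769 = 1541669 + 4384102084 = 4385643753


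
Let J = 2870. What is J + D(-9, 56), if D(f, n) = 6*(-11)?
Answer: 2804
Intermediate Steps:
D(f, n) = -66
J + D(-9, 56) = 2870 - 66 = 2804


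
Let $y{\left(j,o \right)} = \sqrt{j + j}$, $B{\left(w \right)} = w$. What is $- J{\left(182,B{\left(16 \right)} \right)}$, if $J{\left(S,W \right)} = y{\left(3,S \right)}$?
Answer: $- \sqrt{6} \approx -2.4495$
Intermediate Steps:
$y{\left(j,o \right)} = \sqrt{2} \sqrt{j}$ ($y{\left(j,o \right)} = \sqrt{2 j} = \sqrt{2} \sqrt{j}$)
$J{\left(S,W \right)} = \sqrt{6}$ ($J{\left(S,W \right)} = \sqrt{2} \sqrt{3} = \sqrt{6}$)
$- J{\left(182,B{\left(16 \right)} \right)} = - \sqrt{6}$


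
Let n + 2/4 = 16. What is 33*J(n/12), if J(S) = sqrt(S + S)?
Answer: 11*sqrt(93)/2 ≈ 53.040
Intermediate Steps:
n = 31/2 (n = -1/2 + 16 = 31/2 ≈ 15.500)
J(S) = sqrt(2)*sqrt(S) (J(S) = sqrt(2*S) = sqrt(2)*sqrt(S))
33*J(n/12) = 33*(sqrt(2)*sqrt((31/2)/12)) = 33*(sqrt(2)*sqrt((31/2)*(1/12))) = 33*(sqrt(2)*sqrt(31/24)) = 33*(sqrt(2)*(sqrt(186)/12)) = 33*(sqrt(93)/6) = 11*sqrt(93)/2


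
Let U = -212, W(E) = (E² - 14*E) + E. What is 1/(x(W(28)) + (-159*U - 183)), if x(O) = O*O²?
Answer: 1/74121525 ≈ 1.3491e-8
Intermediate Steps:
W(E) = E² - 13*E
x(O) = O³
1/(x(W(28)) + (-159*U - 183)) = 1/((28*(-13 + 28))³ + (-159*(-212) - 183)) = 1/((28*15)³ + (33708 - 183)) = 1/(420³ + 33525) = 1/(74088000 + 33525) = 1/74121525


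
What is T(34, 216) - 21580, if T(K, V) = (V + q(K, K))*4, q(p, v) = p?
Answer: -20580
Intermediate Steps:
T(K, V) = 4*K + 4*V (T(K, V) = (V + K)*4 = (K + V)*4 = 4*K + 4*V)
T(34, 216) - 21580 = (4*34 + 4*216) - 21580 = (136 + 864) - 21580 = 1000 - 21580 = -20580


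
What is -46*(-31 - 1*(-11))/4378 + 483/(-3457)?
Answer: 532933/7567373 ≈ 0.070425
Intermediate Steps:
-46*(-31 - 1*(-11))/4378 + 483/(-3457) = -46*(-31 + 11)*(1/4378) + 483*(-1/3457) = -46*(-20)*(1/4378) - 483/3457 = 920*(1/4378) - 483/3457 = 460/2189 - 483/3457 = 532933/7567373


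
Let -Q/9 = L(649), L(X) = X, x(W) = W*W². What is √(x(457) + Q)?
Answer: 2*√23859538 ≈ 9769.3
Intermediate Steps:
x(W) = W³
Q = -5841 (Q = -9*649 = -5841)
√(x(457) + Q) = √(457³ - 5841) = √(95443993 - 5841) = √95438152 = 2*√23859538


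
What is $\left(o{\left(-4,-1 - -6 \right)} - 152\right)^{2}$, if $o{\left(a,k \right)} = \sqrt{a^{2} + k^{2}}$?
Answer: $\left(152 - \sqrt{41}\right)^{2} \approx 21198.0$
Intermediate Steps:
$\left(o{\left(-4,-1 - -6 \right)} - 152\right)^{2} = \left(\sqrt{\left(-4\right)^{2} + \left(-1 - -6\right)^{2}} - 152\right)^{2} = \left(\sqrt{16 + \left(-1 + 6\right)^{2}} - 152\right)^{2} = \left(\sqrt{16 + 5^{2}} - 152\right)^{2} = \left(\sqrt{16 + 25} - 152\right)^{2} = \left(\sqrt{41} - 152\right)^{2} = \left(-152 + \sqrt{41}\right)^{2}$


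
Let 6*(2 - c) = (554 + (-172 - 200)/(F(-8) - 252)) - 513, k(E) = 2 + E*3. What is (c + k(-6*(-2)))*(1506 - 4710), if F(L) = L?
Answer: -6857628/65 ≈ -1.0550e+5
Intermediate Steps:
k(E) = 2 + 3*E
c = -989/195 (c = 2 - ((554 + (-172 - 200)/(-8 - 252)) - 513)/6 = 2 - ((554 - 372/(-260)) - 513)/6 = 2 - ((554 - 372*(-1/260)) - 513)/6 = 2 - ((554 + 93/65) - 513)/6 = 2 - (36103/65 - 513)/6 = 2 - ⅙*2758/65 = 2 - 1379/195 = -989/195 ≈ -5.0718)
(c + k(-6*(-2)))*(1506 - 4710) = (-989/195 + (2 + 3*(-6*(-2))))*(1506 - 4710) = (-989/195 + (2 + 3*12))*(-3204) = (-989/195 + (2 + 36))*(-3204) = (-989/195 + 38)*(-3204) = (6421/195)*(-3204) = -6857628/65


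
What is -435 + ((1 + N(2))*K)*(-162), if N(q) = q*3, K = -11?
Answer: 12039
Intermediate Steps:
N(q) = 3*q
-435 + ((1 + N(2))*K)*(-162) = -435 + ((1 + 3*2)*(-11))*(-162) = -435 + ((1 + 6)*(-11))*(-162) = -435 + (7*(-11))*(-162) = -435 - 77*(-162) = -435 + 12474 = 12039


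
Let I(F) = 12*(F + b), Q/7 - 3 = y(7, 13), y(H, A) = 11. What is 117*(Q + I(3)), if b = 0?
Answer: 15678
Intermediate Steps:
Q = 98 (Q = 21 + 7*11 = 21 + 77 = 98)
I(F) = 12*F (I(F) = 12*(F + 0) = 12*F)
117*(Q + I(3)) = 117*(98 + 12*3) = 117*(98 + 36) = 117*134 = 15678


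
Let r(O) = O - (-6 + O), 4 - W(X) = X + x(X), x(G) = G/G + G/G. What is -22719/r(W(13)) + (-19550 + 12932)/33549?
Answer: -84693271/22366 ≈ -3786.7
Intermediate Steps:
x(G) = 2 (x(G) = 1 + 1 = 2)
W(X) = 2 - X (W(X) = 4 - (X + 2) = 4 - (2 + X) = 4 + (-2 - X) = 2 - X)
r(O) = 6 (r(O) = O + (6 - O) = 6)
-22719/r(W(13)) + (-19550 + 12932)/33549 = -22719/6 + (-19550 + 12932)/33549 = -22719*1/6 - 6618*1/33549 = -7573/2 - 2206/11183 = -84693271/22366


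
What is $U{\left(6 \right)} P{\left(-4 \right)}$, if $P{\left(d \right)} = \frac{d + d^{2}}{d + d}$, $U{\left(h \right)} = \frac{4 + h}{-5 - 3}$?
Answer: $\frac{15}{8} \approx 1.875$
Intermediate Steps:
$U{\left(h \right)} = - \frac{1}{2} - \frac{h}{8}$ ($U{\left(h \right)} = \frac{4 + h}{-8} = \left(4 + h\right) \left(- \frac{1}{8}\right) = - \frac{1}{2} - \frac{h}{8}$)
$P{\left(d \right)} = \frac{d + d^{2}}{2 d}$
$U{\left(6 \right)} P{\left(-4 \right)} = \left(- \frac{1}{2} - \frac{3}{4}\right) \left(\frac{1}{2} + \frac{1}{2} \left(-4\right)\right) = \left(- \frac{1}{2} - \frac{3}{4}\right) \left(\frac{1}{2} - 2\right) = \left(- \frac{5}{4}\right) \left(- \frac{3}{2}\right) = \frac{15}{8}$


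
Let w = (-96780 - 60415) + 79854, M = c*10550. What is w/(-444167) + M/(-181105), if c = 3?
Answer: -10208749/16088172907 ≈ -0.00063455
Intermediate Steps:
M = 31650 (M = 3*10550 = 31650)
w = -77341 (w = -157195 + 79854 = -77341)
w/(-444167) + M/(-181105) = -77341/(-444167) + 31650/(-181105) = -77341*(-1/444167) + 31650*(-1/181105) = 77341/444167 - 6330/36221 = -10208749/16088172907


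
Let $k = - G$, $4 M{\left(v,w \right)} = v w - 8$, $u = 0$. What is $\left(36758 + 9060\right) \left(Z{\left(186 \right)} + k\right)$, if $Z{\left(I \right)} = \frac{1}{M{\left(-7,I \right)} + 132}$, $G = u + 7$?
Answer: $- \frac{125495502}{391} \approx -3.2096 \cdot 10^{5}$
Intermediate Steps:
$G = 7$ ($G = 0 + 7 = 7$)
$M{\left(v,w \right)} = -2 + \frac{v w}{4}$ ($M{\left(v,w \right)} = \frac{v w - 8}{4} = \frac{-8 + v w}{4} = -2 + \frac{v w}{4}$)
$Z{\left(I \right)} = \frac{1}{130 - \frac{7 I}{4}}$ ($Z{\left(I \right)} = \frac{1}{\left(-2 + \frac{1}{4} \left(-7\right) I\right) + 132} = \frac{1}{\left(-2 - \frac{7 I}{4}\right) + 132} = \frac{1}{130 - \frac{7 I}{4}}$)
$k = -7$ ($k = \left(-1\right) 7 = -7$)
$\left(36758 + 9060\right) \left(Z{\left(186 \right)} + k\right) = \left(36758 + 9060\right) \left(- \frac{4}{-520 + 7 \cdot 186} - 7\right) = 45818 \left(- \frac{4}{-520 + 1302} - 7\right) = 45818 \left(- \frac{4}{782} - 7\right) = 45818 \left(\left(-4\right) \frac{1}{782} - 7\right) = 45818 \left(- \frac{2}{391} - 7\right) = 45818 \left(- \frac{2739}{391}\right) = - \frac{125495502}{391}$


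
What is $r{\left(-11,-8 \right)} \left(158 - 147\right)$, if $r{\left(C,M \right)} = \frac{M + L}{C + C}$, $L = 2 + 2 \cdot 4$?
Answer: $-1$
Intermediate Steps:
$L = 10$ ($L = 2 + 8 = 10$)
$r{\left(C,M \right)} = \frac{10 + M}{2 C}$ ($r{\left(C,M \right)} = \frac{M + 10}{C + C} = \frac{10 + M}{2 C}$)
$r{\left(-11,-8 \right)} \left(158 - 147\right) = \frac{10 - 8}{2 \left(-11\right)} \left(158 - 147\right) = \frac{1}{2} \left(- \frac{1}{11}\right) 2 \cdot 11 = \left(- \frac{1}{11}\right) 11 = -1$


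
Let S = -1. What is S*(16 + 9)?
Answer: -25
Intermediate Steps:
S*(16 + 9) = -(16 + 9) = -1*25 = -25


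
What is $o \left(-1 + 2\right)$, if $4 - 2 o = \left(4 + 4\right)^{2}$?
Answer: $-30$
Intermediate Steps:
$o = -30$ ($o = 2 - \frac{\left(4 + 4\right)^{2}}{2} = 2 - \frac{8^{2}}{2} = 2 - 32 = -30$)
$o \left(-1 + 2\right) = - 30 \left(-1 + 2\right) = \left(-30\right) 1 = -30$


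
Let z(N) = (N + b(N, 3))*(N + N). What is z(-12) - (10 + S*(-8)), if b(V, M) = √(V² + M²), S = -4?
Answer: 246 - 72*√17 ≈ -50.864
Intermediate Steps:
b(V, M) = √(M² + V²)
z(N) = 2*N*(N + √(9 + N²)) (z(N) = (N + √(3² + N²))*(N + N) = (N + √(9 + N²))*(2*N) = 2*N*(N + √(9 + N²)))
z(-12) - (10 + S*(-8)) = 2*(-12)*(-12 + √(9 + (-12)²)) - (10 - 4*(-8)) = 2*(-12)*(-12 + √(9 + 144)) - (10 + 32) = 2*(-12)*(-12 + √153) - 1*42 = 2*(-12)*(-12 + 3*√17) - 42 = (288 - 72*√17) - 42 = 246 - 72*√17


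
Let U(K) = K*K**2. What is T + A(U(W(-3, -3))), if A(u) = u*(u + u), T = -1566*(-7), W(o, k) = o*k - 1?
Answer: 535250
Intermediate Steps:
W(o, k) = -1 + k*o (W(o, k) = k*o - 1 = -1 + k*o)
U(K) = K**3
T = 10962
A(u) = 2*u**2 (A(u) = u*(2*u) = 2*u**2)
T + A(U(W(-3, -3))) = 10962 + 2*((-1 - 3*(-3))**3)**2 = 10962 + 2*((-1 + 9)**3)**2 = 10962 + 2*(8**3)**2 = 10962 + 2*512**2 = 10962 + 2*262144 = 10962 + 524288 = 535250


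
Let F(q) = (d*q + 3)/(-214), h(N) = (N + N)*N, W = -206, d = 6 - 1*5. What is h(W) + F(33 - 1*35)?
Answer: 18162607/214 ≈ 84872.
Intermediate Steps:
d = 1 (d = 6 - 5 = 1)
h(N) = 2*N² (h(N) = (2*N)*N = 2*N²)
F(q) = -3/214 - q/214 (F(q) = (1*q + 3)/(-214) = (q + 3)*(-1/214) = (3 + q)*(-1/214) = -3/214 - q/214)
h(W) + F(33 - 1*35) = 2*(-206)² + (-3/214 - (33 - 1*35)/214) = 2*42436 + (-3/214 - (33 - 35)/214) = 84872 + (-3/214 - 1/214*(-2)) = 84872 + (-3/214 + 1/107) = 84872 - 1/214 = 18162607/214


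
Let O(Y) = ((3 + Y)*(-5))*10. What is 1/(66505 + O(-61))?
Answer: 1/69405 ≈ 1.4408e-5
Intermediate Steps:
O(Y) = -150 - 50*Y (O(Y) = (-15 - 5*Y)*10 = -150 - 50*Y)
1/(66505 + O(-61)) = 1/(66505 + (-150 - 50*(-61))) = 1/(66505 + (-150 + 3050)) = 1/(66505 + 2900) = 1/69405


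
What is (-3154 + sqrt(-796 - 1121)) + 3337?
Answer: 183 + 3*I*sqrt(213) ≈ 183.0 + 43.784*I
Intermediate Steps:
(-3154 + sqrt(-796 - 1121)) + 3337 = (-3154 + sqrt(-1917)) + 3337 = (-3154 + 3*I*sqrt(213)) + 3337 = 183 + 3*I*sqrt(213)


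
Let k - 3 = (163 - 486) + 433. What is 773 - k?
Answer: 660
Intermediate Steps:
k = 113 (k = 3 + ((163 - 486) + 433) = 3 + (-323 + 433) = 3 + 110 = 113)
773 - k = 773 - 1*113 = 773 - 113 = 660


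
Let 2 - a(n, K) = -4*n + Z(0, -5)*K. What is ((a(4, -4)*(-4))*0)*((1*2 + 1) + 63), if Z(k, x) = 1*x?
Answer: 0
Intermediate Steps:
Z(k, x) = x
a(n, K) = 2 + 4*n + 5*K (a(n, K) = 2 - (-4*n - 5*K) = 2 - (-5*K - 4*n) = 2 + (4*n + 5*K) = 2 + 4*n + 5*K)
((a(4, -4)*(-4))*0)*((1*2 + 1) + 63) = (((2 + 4*4 + 5*(-4))*(-4))*0)*((1*2 + 1) + 63) = (((2 + 16 - 20)*(-4))*0)*((2 + 1) + 63) = (-2*(-4)*0)*(3 + 63) = (8*0)*66 = 0*66 = 0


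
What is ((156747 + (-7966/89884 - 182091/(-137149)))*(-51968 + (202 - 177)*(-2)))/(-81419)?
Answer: 1092555556244931223/10909704139087 ≈ 1.0015e+5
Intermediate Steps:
((156747 + (-7966/89884 - 182091/(-137149)))*(-51968 + (202 - 177)*(-2)))/(-81419) = ((156747 + (-7966*1/89884 - 182091*(-1/137149)))*(-51968 + 25*(-2)))*(-1/81419) = ((156747 + (-3983/44942 + 7917/5963))*(-51968 - 50))*(-1/81419) = ((156747 + 332055185/267989146)*(-52018))*(-1/81419) = ((42006826723247/267989146)*(-52018))*(-1/81419) = -1092555556244931223/133994573*(-1/81419) = 1092555556244931223/10909704139087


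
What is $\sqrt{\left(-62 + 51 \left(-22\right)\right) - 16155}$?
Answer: $i \sqrt{17339} \approx 131.68 i$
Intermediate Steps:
$\sqrt{\left(-62 + 51 \left(-22\right)\right) - 16155} = \sqrt{\left(-62 - 1122\right) - 16155} = \sqrt{-1184 - 16155} = \sqrt{-17339} = i \sqrt{17339}$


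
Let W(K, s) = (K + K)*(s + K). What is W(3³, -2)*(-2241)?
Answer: -3025350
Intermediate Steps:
W(K, s) = 2*K*(K + s) (W(K, s) = (2*K)*(K + s) = 2*K*(K + s))
W(3³, -2)*(-2241) = (2*3³*(3³ - 2))*(-2241) = (2*27*(27 - 2))*(-2241) = (2*27*25)*(-2241) = 1350*(-2241) = -3025350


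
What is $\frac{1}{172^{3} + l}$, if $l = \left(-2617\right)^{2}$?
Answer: $\frac{1}{11937137} \approx 8.3772 \cdot 10^{-8}$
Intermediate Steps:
$l = 6848689$
$\frac{1}{172^{3} + l} = \frac{1}{172^{3} + 6848689} = \frac{1}{5088448 + 6848689} = \frac{1}{11937137}$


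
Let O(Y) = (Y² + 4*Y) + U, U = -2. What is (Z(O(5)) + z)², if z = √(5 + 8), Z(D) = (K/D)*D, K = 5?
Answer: (5 + √13)² ≈ 74.056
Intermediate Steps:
O(Y) = -2 + Y² + 4*Y (O(Y) = (Y² + 4*Y) - 2 = -2 + Y² + 4*Y)
Z(D) = 5 (Z(D) = (5/D)*D = 5)
z = √13 ≈ 3.6056
(Z(O(5)) + z)² = (5 + √13)²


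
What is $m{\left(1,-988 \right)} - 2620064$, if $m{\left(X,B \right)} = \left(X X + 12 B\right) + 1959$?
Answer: $-2629960$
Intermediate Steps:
$m{\left(X,B \right)} = 1959 + X^{2} + 12 B$ ($m{\left(X,B \right)} = \left(X^{2} + 12 B\right) + 1959 = 1959 + X^{2} + 12 B$)
$m{\left(1,-988 \right)} - 2620064 = \left(1959 + 1^{2} + 12 \left(-988\right)\right) - 2620064 = \left(1959 + 1 - 11856\right) - 2620064 = -9896 - 2620064 = -2629960$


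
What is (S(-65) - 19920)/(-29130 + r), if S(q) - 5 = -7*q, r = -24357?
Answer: 2780/7641 ≈ 0.36383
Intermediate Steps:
S(q) = 5 - 7*q
(S(-65) - 19920)/(-29130 + r) = ((5 - 7*(-65)) - 19920)/(-29130 - 24357) = ((5 + 455) - 19920)/(-53487) = (460 - 19920)*(-1/53487) = -19460*(-1/53487) = 2780/7641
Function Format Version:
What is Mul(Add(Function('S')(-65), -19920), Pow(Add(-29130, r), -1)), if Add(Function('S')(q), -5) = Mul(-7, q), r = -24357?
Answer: Rational(2780, 7641) ≈ 0.36383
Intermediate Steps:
Function('S')(q) = Add(5, Mul(-7, q))
Mul(Add(Function('S')(-65), -19920), Pow(Add(-29130, r), -1)) = Mul(Add(Add(5, Mul(-7, -65)), -19920), Pow(Add(-29130, -24357), -1)) = Mul(Add(Add(5, 455), -19920), Pow(-53487, -1)) = Mul(Add(460, -19920), Rational(-1, 53487)) = Mul(-19460, Rational(-1, 53487)) = Rational(2780, 7641)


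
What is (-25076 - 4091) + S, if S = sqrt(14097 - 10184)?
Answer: -29167 + sqrt(3913) ≈ -29104.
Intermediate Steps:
S = sqrt(3913) ≈ 62.554
(-25076 - 4091) + S = (-25076 - 4091) + sqrt(3913) = -29167 + sqrt(3913)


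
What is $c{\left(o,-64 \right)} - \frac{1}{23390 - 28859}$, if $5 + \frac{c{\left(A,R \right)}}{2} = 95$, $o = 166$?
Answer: $\frac{984421}{5469} \approx 180.0$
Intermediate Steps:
$c{\left(A,R \right)} = 180$ ($c{\left(A,R \right)} = -10 + 2 \cdot 95 = -10 + 190 = 180$)
$c{\left(o,-64 \right)} - \frac{1}{23390 - 28859} = 180 - \frac{1}{23390 - 28859} = 180 - \frac{1}{-5469} = 180 - - \frac{1}{5469} = 180 + \frac{1}{5469} = \frac{984421}{5469}$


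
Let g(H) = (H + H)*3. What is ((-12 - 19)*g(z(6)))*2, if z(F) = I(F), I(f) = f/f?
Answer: -372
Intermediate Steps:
I(f) = 1
z(F) = 1
g(H) = 6*H (g(H) = (2*H)*3 = 6*H)
((-12 - 19)*g(z(6)))*2 = ((-12 - 19)*(6*1))*2 = -31*6*2 = -186*2 = -372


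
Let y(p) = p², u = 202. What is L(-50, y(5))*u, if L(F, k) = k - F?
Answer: 15150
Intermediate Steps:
L(-50, y(5))*u = (5² - 1*(-50))*202 = (25 + 50)*202 = 75*202 = 15150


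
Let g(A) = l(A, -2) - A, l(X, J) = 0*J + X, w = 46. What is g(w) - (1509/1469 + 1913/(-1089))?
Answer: 1166896/1599741 ≈ 0.72943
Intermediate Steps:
l(X, J) = X (l(X, J) = 0 + X = X)
g(A) = 0 (g(A) = A - A = 0)
g(w) - (1509/1469 + 1913/(-1089)) = 0 - (1509/1469 + 1913/(-1089)) = 0 - (1509*(1/1469) + 1913*(-1/1089)) = 0 - (1509/1469 - 1913/1089) = 0 - 1*(-1166896/1599741) = 0 + 1166896/1599741 = 1166896/1599741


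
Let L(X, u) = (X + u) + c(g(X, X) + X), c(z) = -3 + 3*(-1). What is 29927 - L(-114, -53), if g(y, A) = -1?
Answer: 30100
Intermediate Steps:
c(z) = -6 (c(z) = -3 - 3 = -6)
L(X, u) = -6 + X + u (L(X, u) = (X + u) - 6 = -6 + X + u)
29927 - L(-114, -53) = 29927 - (-6 - 114 - 53) = 29927 - 1*(-173) = 29927 + 173 = 30100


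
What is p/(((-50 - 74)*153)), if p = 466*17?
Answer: -233/558 ≈ -0.41756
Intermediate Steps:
p = 7922
p/(((-50 - 74)*153)) = 7922/(((-50 - 74)*153)) = 7922/((-124*153)) = 7922/(-18972) = 7922*(-1/18972) = -233/558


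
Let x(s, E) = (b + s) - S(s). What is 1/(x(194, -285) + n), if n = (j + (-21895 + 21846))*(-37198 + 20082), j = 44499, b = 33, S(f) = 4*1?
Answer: -1/760805977 ≈ -1.3144e-9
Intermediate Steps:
S(f) = 4
x(s, E) = 29 + s (x(s, E) = (33 + s) - 1*4 = (33 + s) - 4 = 29 + s)
n = -760806200 (n = (44499 + (-21895 + 21846))*(-37198 + 20082) = (44499 - 49)*(-17116) = 44450*(-17116) = -760806200)
1/(x(194, -285) + n) = 1/((29 + 194) - 760806200) = 1/(223 - 760806200) = 1/(-760805977) = -1/760805977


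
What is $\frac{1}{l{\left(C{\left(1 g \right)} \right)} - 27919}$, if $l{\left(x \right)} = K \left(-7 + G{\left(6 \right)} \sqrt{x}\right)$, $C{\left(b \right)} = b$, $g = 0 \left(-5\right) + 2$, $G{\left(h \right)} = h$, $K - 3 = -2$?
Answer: $- \frac{13963}{389930702} - \frac{3 \sqrt{2}}{389930702} \approx -3.582 \cdot 10^{-5}$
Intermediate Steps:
$K = 1$ ($K = 3 - 2 = 1$)
$g = 2$ ($g = 0 + 2 = 2$)
$l{\left(x \right)} = -7 + 6 \sqrt{x}$ ($l{\left(x \right)} = 1 \left(-7 + 6 \sqrt{x}\right) = -7 + 6 \sqrt{x}$)
$\frac{1}{l{\left(C{\left(1 g \right)} \right)} - 27919} = \frac{1}{\left(-7 + 6 \sqrt{1 \cdot 2}\right) - 27919} = \frac{1}{\left(-7 + 6 \sqrt{2}\right) - 27919} = \frac{1}{-27926 + 6 \sqrt{2}}$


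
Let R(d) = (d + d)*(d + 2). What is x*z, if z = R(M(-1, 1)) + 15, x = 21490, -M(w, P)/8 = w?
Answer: 3760750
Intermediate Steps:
M(w, P) = -8*w
R(d) = 2*d*(2 + d) (R(d) = (2*d)*(2 + d) = 2*d*(2 + d))
z = 175 (z = 2*(-8*(-1))*(2 - 8*(-1)) + 15 = 2*8*(2 + 8) + 15 = 2*8*10 + 15 = 160 + 15 = 175)
x*z = 21490*175 = 3760750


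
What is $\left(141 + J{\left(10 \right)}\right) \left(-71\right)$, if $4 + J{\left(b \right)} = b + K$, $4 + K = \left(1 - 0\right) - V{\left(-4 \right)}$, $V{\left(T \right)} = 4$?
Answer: $-9940$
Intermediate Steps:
$K = -7$ ($K = -4 + \left(\left(1 - 0\right) - 4\right) = -4 + \left(\left(1 + 0\right) - 4\right) = -4 + \left(1 - 4\right) = -4 - 3 = -7$)
$J{\left(b \right)} = -11 + b$ ($J{\left(b \right)} = -4 + \left(b - 7\right) = -4 + \left(-7 + b\right) = -11 + b$)
$\left(141 + J{\left(10 \right)}\right) \left(-71\right) = \left(141 + \left(-11 + 10\right)\right) \left(-71\right) = \left(141 - 1\right) \left(-71\right) = 140 \left(-71\right) = -9940$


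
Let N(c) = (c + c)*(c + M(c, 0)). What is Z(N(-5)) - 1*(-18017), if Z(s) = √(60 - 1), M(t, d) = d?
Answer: 18017 + √59 ≈ 18025.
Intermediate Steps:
N(c) = 2*c² (N(c) = (c + c)*(c + 0) = (2*c)*c = 2*c²)
Z(s) = √59
Z(N(-5)) - 1*(-18017) = √59 - 1*(-18017) = √59 + 18017 = 18017 + √59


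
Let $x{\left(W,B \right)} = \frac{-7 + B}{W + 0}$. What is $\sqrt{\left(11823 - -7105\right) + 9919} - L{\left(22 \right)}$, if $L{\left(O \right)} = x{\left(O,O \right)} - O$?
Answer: $\frac{469}{22} + \sqrt{28847} \approx 191.16$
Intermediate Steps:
$x{\left(W,B \right)} = \frac{-7 + B}{W}$
$L{\left(O \right)} = - O + \frac{-7 + O}{O}$ ($L{\left(O \right)} = \frac{-7 + O}{O} - O = - O + \frac{-7 + O}{O}$)
$\sqrt{\left(11823 - -7105\right) + 9919} - L{\left(22 \right)} = \sqrt{\left(11823 - -7105\right) + 9919} - \left(1 - 22 - \frac{7}{22}\right) = \sqrt{\left(11823 + 7105\right) + 9919} - \left(1 - 22 - \frac{7}{22}\right) = \sqrt{18928 + 9919} - \left(1 - 22 - \frac{7}{22}\right) = \sqrt{28847} - - \frac{469}{22} = \sqrt{28847} + \frac{469}{22} = \frac{469}{22} + \sqrt{28847}$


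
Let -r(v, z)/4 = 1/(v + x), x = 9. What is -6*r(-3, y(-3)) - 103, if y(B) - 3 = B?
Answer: -99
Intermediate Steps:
y(B) = 3 + B
r(v, z) = -4/(9 + v) (r(v, z) = -4/(v + 9) = -4/(9 + v))
-6*r(-3, y(-3)) - 103 = -(-24)/(9 - 3) - 103 = -(-24)/6 - 103 = -6*(-2/3) - 103 = 4 - 103 = -99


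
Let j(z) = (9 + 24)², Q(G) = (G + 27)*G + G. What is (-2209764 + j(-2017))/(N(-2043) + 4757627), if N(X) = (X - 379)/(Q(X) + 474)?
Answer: -1299053972475/2798245216313 ≈ -0.46424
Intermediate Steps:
Q(G) = G + G*(27 + G) (Q(G) = (27 + G)*G + G = G*(27 + G) + G = G + G*(27 + G))
j(z) = 1089 (j(z) = 33² = 1089)
N(X) = (-379 + X)/(474 + X*(28 + X)) (N(X) = (X - 379)/(X*(28 + X) + 474) = (-379 + X)/(474 + X*(28 + X)))
(-2209764 + j(-2017))/(N(-2043) + 4757627) = (-2209764 + 1089)/((-379 - 2043)/(474 - 2043*(28 - 2043)) + 4757627) = -2208675/(-2422/(474 - 2043*(-2015)) + 4757627) = -2208675/(-2422/(474 + 4116645) + 4757627) = -2208675/(-2422/4117119 + 4757627) = -2208675/19587716514191/4117119 = -2208675*4117119/19587716514191 = -1299053972475/2798245216313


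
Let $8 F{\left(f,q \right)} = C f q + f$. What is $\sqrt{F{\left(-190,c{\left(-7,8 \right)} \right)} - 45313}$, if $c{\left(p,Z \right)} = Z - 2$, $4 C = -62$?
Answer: $6 i \sqrt{1198} \approx 207.67 i$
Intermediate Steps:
$C = - \frac{31}{2}$ ($C = \frac{1}{4} \left(-62\right) = - \frac{31}{2} \approx -15.5$)
$c{\left(p,Z \right)} = -2 + Z$
$F{\left(f,q \right)} = \frac{f}{8} - \frac{31 f q}{16}$ ($F{\left(f,q \right)} = \frac{- \frac{31 f}{2} q + f}{8} = \frac{- \frac{31 f q}{2} + f}{8} = \frac{f - \frac{31 f q}{2}}{8} = \frac{f}{8} - \frac{31 f q}{16}$)
$\sqrt{F{\left(-190,c{\left(-7,8 \right)} \right)} - 45313} = \sqrt{\frac{1}{16} \left(-190\right) \left(2 - 31 \left(-2 + 8\right)\right) - 45313} = \sqrt{\frac{1}{16} \left(-190\right) \left(2 - 186\right) - 45313} = \sqrt{\frac{1}{16} \left(-190\right) \left(-184\right) - 45313} = \sqrt{2185 - 45313} = \sqrt{-43128} = 6 i \sqrt{1198}$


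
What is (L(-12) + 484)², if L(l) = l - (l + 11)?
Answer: 223729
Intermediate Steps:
L(l) = -11 (L(l) = l - (11 + l) = l + (-11 - l) = -11)
(L(-12) + 484)² = (-11 + 484)² = 473² = 223729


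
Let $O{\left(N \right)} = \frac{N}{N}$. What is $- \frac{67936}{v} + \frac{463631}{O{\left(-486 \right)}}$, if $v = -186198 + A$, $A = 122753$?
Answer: $\frac{29415136731}{63445} \approx 4.6363 \cdot 10^{5}$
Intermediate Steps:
$O{\left(N \right)} = 1$
$v = -63445$ ($v = -186198 + 122753 = -63445$)
$- \frac{67936}{v} + \frac{463631}{O{\left(-486 \right)}} = - \frac{67936}{-63445} + \frac{463631}{1} = \left(-67936\right) \left(- \frac{1}{63445}\right) + 463631 \cdot 1 = \frac{67936}{63445} + 463631 = \frac{29415136731}{63445}$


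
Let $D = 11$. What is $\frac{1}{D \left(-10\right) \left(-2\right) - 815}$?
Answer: $- \frac{1}{595} \approx -0.0016807$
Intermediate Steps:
$\frac{1}{D \left(-10\right) \left(-2\right) - 815} = \frac{1}{11 \left(-10\right) \left(-2\right) - 815} = \frac{1}{\left(-110\right) \left(-2\right) - 815} = \frac{1}{220 - 815} = \frac{1}{-595} = - \frac{1}{595}$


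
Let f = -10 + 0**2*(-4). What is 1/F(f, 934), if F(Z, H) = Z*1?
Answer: -1/10 ≈ -0.10000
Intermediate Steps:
f = -10 (f = -10 + 0*(-4) = -10 + 0 = -10)
F(Z, H) = Z
1/F(f, 934) = 1/(-10) = -1/10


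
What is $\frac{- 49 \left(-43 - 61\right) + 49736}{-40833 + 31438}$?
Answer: $- \frac{54832}{9395} \approx -5.8363$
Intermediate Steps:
$\frac{- 49 \left(-43 - 61\right) + 49736}{-40833 + 31438} = \frac{\left(-49\right) \left(-104\right) + 49736}{-9395} = \left(5096 + 49736\right) \left(- \frac{1}{9395}\right) = 54832 \left(- \frac{1}{9395}\right) = - \frac{54832}{9395}$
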